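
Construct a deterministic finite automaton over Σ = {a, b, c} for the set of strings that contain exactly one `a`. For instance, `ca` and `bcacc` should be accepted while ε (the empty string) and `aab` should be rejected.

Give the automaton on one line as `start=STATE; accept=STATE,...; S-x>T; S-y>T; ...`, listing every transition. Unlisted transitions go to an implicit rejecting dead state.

start=q0; accept=q1; q0-a>q1; q0-b>q0; q0-c>q0; q1-a>q2; q1-b>q1; q1-c>q1; q2-a>q2; q2-b>q2; q2-c>q2

Only the number of `a`s matters, and only up to 2. Make a chain q0 → q1 → q2 advanced by each `a` (with q2 absorbing); every other symbol self-loops. The accepting set is {q1}.
        a   b   c  
>  q0   q1  q0  q0 
 * q1   q2  q1  q1 
   q2   q2  q2  q2 
(> = start, * = accepting)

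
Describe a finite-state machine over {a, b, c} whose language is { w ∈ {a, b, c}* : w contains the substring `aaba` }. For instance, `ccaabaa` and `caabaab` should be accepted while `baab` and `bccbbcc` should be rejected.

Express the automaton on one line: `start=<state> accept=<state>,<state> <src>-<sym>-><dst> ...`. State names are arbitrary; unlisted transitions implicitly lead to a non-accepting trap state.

States s0..s3 record the length of the longest prefix of `aaba` that matches the current input suffix. Reaching s4 means `aaba` has been seen, and we stay there forever. Accept from s4.
A 5-state machine:
        a   b   c  
>  s0   s1  s0  s0 
   s1   s2  s0  s0 
   s2   s2  s3  s0 
   s3   s4  s0  s0 
 * s4   s4  s4  s4 
(> = start, * = accepting)

start=s0 accept=s4 s0-a->s1 s0-b->s0 s0-c->s0 s1-a->s2 s1-b->s0 s1-c->s0 s2-a->s2 s2-b->s3 s2-c->s0 s3-a->s4 s3-b->s0 s3-c->s0 s4-a->s4 s4-b->s4 s4-c->s4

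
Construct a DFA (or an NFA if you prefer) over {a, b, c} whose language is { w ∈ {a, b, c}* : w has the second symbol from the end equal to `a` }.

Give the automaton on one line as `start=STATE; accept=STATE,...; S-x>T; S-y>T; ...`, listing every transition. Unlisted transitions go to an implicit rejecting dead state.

start=q0; accept=q4,q5,q6; q0-a>q1; q0-b>q2; q0-c>q3; q1-a>q4; q1-b>q5; q1-c>q6; q2-a>q7; q2-b>q8; q2-c>q9; q3-a>q10; q3-b>q11; q3-c>q12; q4-a>q4; q4-b>q5; q4-c>q6; q5-a>q7; q5-b>q8; q5-c>q9; q6-a>q10; q6-b>q11; q6-c>q12; q7-a>q4; q7-b>q5; q7-c>q6; q8-a>q7; q8-b>q8; q8-c>q9; q9-a>q10; q9-b>q11; q9-c>q12; q10-a>q4; q10-b>q5; q10-c>q6; q11-a>q7; q11-b>q8; q11-c>q9; q12-a>q10; q12-b>q11; q12-c>q12

Because acceptance depends on a position counted from the end, the machine has to buffer the most recent 2 symbols. Make each state the string of the last up-to-2 symbols read; on input `x` shift the window left and append `x`. Accept when the buffered window has length 2 and begins with `a`.
With 13 states:
          a    b    c  
>  q0     q1   q2   q3 
   q1     q4   q5   q6 
   q2     q7   q8   q9 
   q3    q10  q11  q12 
 * q4     q4   q5   q6 
 * q5     q7   q8   q9 
 * q6    q10  q11  q12 
   q7     q4   q5   q6 
   q8     q7   q8   q9 
   q9    q10  q11  q12 
   q10    q4   q5   q6 
   q11    q7   q8   q9 
   q12   q10  q11  q12 
(> = start, * = accepting)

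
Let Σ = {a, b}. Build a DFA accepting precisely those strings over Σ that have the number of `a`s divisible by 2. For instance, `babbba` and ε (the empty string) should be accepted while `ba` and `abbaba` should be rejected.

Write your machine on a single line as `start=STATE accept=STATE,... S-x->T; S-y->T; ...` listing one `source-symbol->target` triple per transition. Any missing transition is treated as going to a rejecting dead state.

start=s0; accept=s0; s0-a->s1; s0-b->s0; s1-a->s0; s1-b->s1

Keep the running count of `a`s modulo 2: each `a` advances along the cycle s0 → s1 → s0 while other symbols loop. Accept at s0.
A 2-state machine:
        a   b  
>* s0   s1  s0 
   s1   s0  s1 
(> = start, * = accepting)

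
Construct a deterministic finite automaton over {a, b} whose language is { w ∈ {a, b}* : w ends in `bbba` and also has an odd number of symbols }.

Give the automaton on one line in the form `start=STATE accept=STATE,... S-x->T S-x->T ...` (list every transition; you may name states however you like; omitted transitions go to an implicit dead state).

Handle the two conditions separately and then intersect. The first has 5 states tracking how much of the suffix `bbba` has currently been matched; the second has 2 states tracking the input length modulo 2. A product state is a pair (one from each), accepting exactly when both do.
10 states suffice.
        a   b  
>  s0   s1  s2 
   s1   s0  s3 
   s2   s0  s4 
   s3   s1  s5 
   s4   s1  s6 
   s5   s0  s7 
   s6   s8  s7 
   s7   s9  s6 
   s8   s1  s2 
 * s9   s0  s3 
(> = start, * = accepting)

start=s0 accept=s9 s0-a->s1 s0-b->s2 s1-a->s0 s1-b->s3 s2-a->s0 s2-b->s4 s3-a->s1 s3-b->s5 s4-a->s1 s4-b->s6 s5-a->s0 s5-b->s7 s6-a->s8 s6-b->s7 s7-a->s9 s7-b->s6 s8-a->s1 s8-b->s2 s9-a->s0 s9-b->s3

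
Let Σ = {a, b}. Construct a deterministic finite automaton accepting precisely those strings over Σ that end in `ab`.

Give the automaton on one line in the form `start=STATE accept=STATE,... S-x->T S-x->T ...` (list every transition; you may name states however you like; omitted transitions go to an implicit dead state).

Remember how much of `ab` the current input suffix matches. State q0 means no match yet; q1 means the last symbol is `a`; q2 means the last 2 symbols are `ab`. Only q2 accepts. On a mismatch, fall back to the longest proper suffix that is still a prefix of `ab`.
        a   b  
>  q0   q1  q0 
   q1   q1  q2 
 * q2   q1  q0 
(> = start, * = accepting)

start=q0 accept=q2 q0-a->q1 q0-b->q0 q1-a->q1 q1-b->q2 q2-a->q1 q2-b->q0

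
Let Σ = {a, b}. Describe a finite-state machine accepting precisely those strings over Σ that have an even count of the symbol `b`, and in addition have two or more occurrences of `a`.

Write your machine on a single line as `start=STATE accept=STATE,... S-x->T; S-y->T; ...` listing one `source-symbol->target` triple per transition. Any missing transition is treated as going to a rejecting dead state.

Handle the two conditions separately and then intersect. The first has 2 states tracking the count of `b`s modulo 2; the second has 4 states tracking the count of `a`s, saturating at 3. A product state is a pair (one from each), accepting exactly when both do. After merging equivalent states the machine shrinks.
6 states suffice.
        a   b  
>  q0   q1  q2 
   q1   q3  q4 
   q2   q4  q0 
 * q3   q3  q5 
   q4   q5  q1 
   q5   q5  q3 
(> = start, * = accepting)

start=q0; accept=q3; q0-a->q1; q0-b->q2; q1-a->q3; q1-b->q4; q2-a->q4; q2-b->q0; q3-a->q3; q3-b->q5; q4-a->q5; q4-b->q1; q5-a->q5; q5-b->q3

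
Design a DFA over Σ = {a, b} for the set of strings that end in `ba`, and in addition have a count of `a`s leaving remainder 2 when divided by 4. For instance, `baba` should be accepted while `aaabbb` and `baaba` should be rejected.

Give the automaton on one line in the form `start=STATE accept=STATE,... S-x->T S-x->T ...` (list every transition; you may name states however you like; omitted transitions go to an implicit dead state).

start=s0 accept=s5 s0-a->s1 s0-b->s0 s1-a->s2 s1-b->s3 s2-a->s4 s2-b->s2 s3-a->s5 s3-b->s3 s4-a->s0 s4-b->s4 s5-a->s4 s5-b->s2

Build one automaton per condition and run them in lockstep. The first has 3 states tracking how much of the suffix `ba` has currently been matched; the second has 4 states tracking the count of `a`s modulo 4. A product state is a pair (one from each), accepting exactly when both do. After merging equivalent states the machine shrinks.
A 6-state machine:
        a   b  
>  s0   s1  s0 
   s1   s2  s3 
   s2   s4  s2 
   s3   s5  s3 
   s4   s0  s4 
 * s5   s4  s2 
(> = start, * = accepting)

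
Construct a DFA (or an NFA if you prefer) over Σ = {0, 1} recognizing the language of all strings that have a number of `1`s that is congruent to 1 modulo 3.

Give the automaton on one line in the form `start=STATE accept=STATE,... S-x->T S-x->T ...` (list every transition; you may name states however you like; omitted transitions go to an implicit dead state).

Keep the running count of `1`s modulo 3: each `1` advances along the cycle s0 → s1 → s2 → s0 while other symbols loop. Accept at s1.
3 states suffice.
        0   1  
>  s0   s0  s1 
 * s1   s1  s2 
   s2   s2  s0 
(> = start, * = accepting)

start=s0 accept=s1 s0-0->s0 s0-1->s1 s1-0->s1 s1-1->s2 s2-0->s2 s2-1->s0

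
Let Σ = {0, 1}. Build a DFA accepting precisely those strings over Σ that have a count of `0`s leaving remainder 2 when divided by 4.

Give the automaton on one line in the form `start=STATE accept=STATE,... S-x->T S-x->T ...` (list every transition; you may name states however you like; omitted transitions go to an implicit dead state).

The only thing that matters is how many `0`s have appeared, reduced mod 4. Use one state per residue: q0 for 0, …, q3 for 3. Reading `0` moves to the next residue; anything else stays put. q2 is accepting.
A 4-state machine:
        0   1  
>  q0   q1  q0 
   q1   q2  q1 
 * q2   q3  q2 
   q3   q0  q3 
(> = start, * = accepting)

start=q0 accept=q2 q0-0->q1 q0-1->q0 q1-0->q2 q1-1->q1 q2-0->q3 q2-1->q2 q3-0->q0 q3-1->q3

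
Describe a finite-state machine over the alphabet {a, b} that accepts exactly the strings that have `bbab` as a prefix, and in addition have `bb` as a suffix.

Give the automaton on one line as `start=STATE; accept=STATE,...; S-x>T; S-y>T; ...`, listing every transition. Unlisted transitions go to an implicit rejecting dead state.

Build one automaton per condition and run them in lockstep. One (6 states) tracks whether the input so far still matches the prefix `bbab`; the other (3 states) tracks how much of the suffix `bb` has currently been matched. Each combined state is a pair, one component from each; accept when both components accept. Minimizing collapses redundant product states.
        a   b  
>  q0   q1  q2 
   q1   q1  q1 
   q2   q1  q3 
   q3   q4  q1 
   q4   q1  q5 
   q5   q6  q7 
   q6   q6  q5 
 * q7   q6  q7 
(> = start, * = accepting)

start=q0; accept=q7; q0-a>q1; q0-b>q2; q1-a>q1; q1-b>q1; q2-a>q1; q2-b>q3; q3-a>q4; q3-b>q1; q4-a>q1; q4-b>q5; q5-a>q6; q5-b>q7; q6-a>q6; q6-b>q5; q7-a>q6; q7-b>q7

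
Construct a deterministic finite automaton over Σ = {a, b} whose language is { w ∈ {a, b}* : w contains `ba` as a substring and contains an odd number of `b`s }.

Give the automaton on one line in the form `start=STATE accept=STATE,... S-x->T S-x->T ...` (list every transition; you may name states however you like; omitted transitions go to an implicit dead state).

start=q0 accept=q2 q0-a->q0 q0-b->q1 q1-a->q2 q1-b->q3 q2-a->q2 q2-b->q4 q3-a->q4 q3-b->q1 q4-a->q4 q4-b->q2

Build one automaton per condition and run them in lockstep. The first has 3 states tracking whether and how much of `ba` has been seen; the second has 2 states tracking the count of `b`s modulo 2. A product state is a pair (one from each), accepting exactly when both do.
        a   b  
>  q0   q0  q1 
   q1   q2  q3 
 * q2   q2  q4 
   q3   q4  q1 
   q4   q4  q2 
(> = start, * = accepting)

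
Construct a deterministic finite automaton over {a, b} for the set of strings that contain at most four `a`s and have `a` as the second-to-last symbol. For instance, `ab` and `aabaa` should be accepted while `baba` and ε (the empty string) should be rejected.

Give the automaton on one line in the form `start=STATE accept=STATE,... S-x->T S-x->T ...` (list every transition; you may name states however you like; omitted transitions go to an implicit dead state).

Build one automaton per condition and run them in lockstep. One (6 states) tracks the count of `a`s, saturating at 5; the other (7 states) tracks the last 2 symbols read. Each combined state is a pair, one component from each; accept when both components accept. After merging equivalent states the machine shrinks.
          a    b  
>  q0     q1   q0 
   q1     q2   q3 
 * q2     q4   q5 
 * q3     q6   q7 
 * q4     q8   q9 
 * q5    q10  q11 
   q6     q4   q5 
   q7     q6   q7 
 * q8    q12  q13 
 * q9    q14  q15 
   q10    q8   q9 
   q11   q10  q11 
   q12   q12  q12 
 * q13   q12  q12 
   q14   q12  q13 
   q15   q14  q15 
(> = start, * = accepting)

start=q0 accept=q2,q3,q4,q5,q8,q9,q13 q0-a->q1 q0-b->q0 q1-a->q2 q1-b->q3 q2-a->q4 q2-b->q5 q3-a->q6 q3-b->q7 q4-a->q8 q4-b->q9 q5-a->q10 q5-b->q11 q6-a->q4 q6-b->q5 q7-a->q6 q7-b->q7 q8-a->q12 q8-b->q13 q9-a->q14 q9-b->q15 q10-a->q8 q10-b->q9 q11-a->q10 q11-b->q11 q12-a->q12 q12-b->q12 q13-a->q12 q13-b->q12 q14-a->q12 q14-b->q13 q15-a->q14 q15-b->q15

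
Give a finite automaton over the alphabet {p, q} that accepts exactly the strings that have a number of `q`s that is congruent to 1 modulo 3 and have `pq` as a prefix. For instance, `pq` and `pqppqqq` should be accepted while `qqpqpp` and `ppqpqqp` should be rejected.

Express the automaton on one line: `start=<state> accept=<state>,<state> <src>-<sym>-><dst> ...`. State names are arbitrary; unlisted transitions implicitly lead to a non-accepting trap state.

start=S0 accept=S3 S0-p->S1 S0-q->S2 S1-p->S2 S1-q->S3 S2-p->S2 S2-q->S2 S3-p->S3 S3-q->S4 S4-p->S4 S4-q->S5 S5-p->S5 S5-q->S3

Run two small machines in parallel and take their product. The first has 3 states tracking the count of `q`s modulo 3; the second has 4 states tracking whether the input so far still matches the prefix `pq`. A product state is a pair (one from each), accepting exactly when both do. Minimizing collapses redundant product states.
A 6-state machine:
        p   q  
>  S0   S1  S2 
   S1   S2  S3 
   S2   S2  S2 
 * S3   S3  S4 
   S4   S4  S5 
   S5   S5  S3 
(> = start, * = accepting)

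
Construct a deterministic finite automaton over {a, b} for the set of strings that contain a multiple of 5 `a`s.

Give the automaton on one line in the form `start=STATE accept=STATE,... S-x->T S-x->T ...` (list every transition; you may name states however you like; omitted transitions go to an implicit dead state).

start=q0 accept=q0 q0-a->q1 q0-b->q0 q1-a->q2 q1-b->q1 q2-a->q3 q2-b->q2 q3-a->q4 q3-b->q3 q4-a->q0 q4-b->q4

Keep the running count of `a`s modulo 5: each `a` advances along the cycle q0 → q1 → q2 → q3 → q4 → q0 while other symbols loop. Accept at q0.
5 states suffice.
        a   b  
>* q0   q1  q0 
   q1   q2  q1 
   q2   q3  q2 
   q3   q4  q3 
   q4   q0  q4 
(> = start, * = accepting)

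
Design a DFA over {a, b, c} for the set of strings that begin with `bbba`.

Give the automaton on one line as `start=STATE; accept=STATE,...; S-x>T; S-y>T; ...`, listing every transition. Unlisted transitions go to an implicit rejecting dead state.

start=S0; accept=S4; S0-a>S5; S0-b>S1; S0-c>S5; S1-a>S5; S1-b>S2; S1-c>S5; S2-a>S5; S2-b>S3; S2-c>S5; S3-a>S4; S3-b>S5; S3-c>S5; S4-a>S4; S4-b>S4; S4-c>S4; S5-a>S5; S5-b>S5; S5-c>S5

Check the first 4 symbols one by one: S0 through S3 record how many have matched `bbba` so far; any wrong symbol goes to the dead state S5. After all 4 match we enter the accepting sink S4.
With 6 states:
        a   b   c  
>  S0   S5  S1  S5 
   S1   S5  S2  S5 
   S2   S5  S3  S5 
   S3   S4  S5  S5 
 * S4   S4  S4  S4 
   S5   S5  S5  S5 
(> = start, * = accepting)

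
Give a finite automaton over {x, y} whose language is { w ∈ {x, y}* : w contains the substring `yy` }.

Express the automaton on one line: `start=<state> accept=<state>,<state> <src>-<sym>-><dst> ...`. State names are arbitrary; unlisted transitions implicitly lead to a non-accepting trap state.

Track how much of `yy` has been matched so far: state q0 is no progress, q2 is the absorbing accept state reached once `yy` has occurred. Intermediate states record partial matches; on a mismatch, fall back to the longest reusable overlap.
A 3-state machine:
        x   y  
>  q0   q0  q1 
   q1   q0  q2 
 * q2   q2  q2 
(> = start, * = accepting)

start=q0 accept=q2 q0-x->q0 q0-y->q1 q1-x->q0 q1-y->q2 q2-x->q2 q2-y->q2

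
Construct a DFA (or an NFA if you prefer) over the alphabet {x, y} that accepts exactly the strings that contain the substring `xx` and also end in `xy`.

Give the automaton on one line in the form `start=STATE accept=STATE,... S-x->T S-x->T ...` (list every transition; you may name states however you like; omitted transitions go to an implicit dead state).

Handle the two conditions separately and then intersect. One (3 states) tracks whether and how much of `xx` has been seen; the other (3 states) tracks how much of the suffix `xy` has currently been matched. Each combined state is a pair, one component from each; accept when both components accept. After merging equivalent states the machine shrinks.
5 states suffice.
        x   y  
>  q0   q1  q0 
   q1   q2  q0 
   q2   q2  q3 
 * q3   q2  q4 
   q4   q2  q4 
(> = start, * = accepting)

start=q0 accept=q3 q0-x->q1 q0-y->q0 q1-x->q2 q1-y->q0 q2-x->q2 q2-y->q3 q3-x->q2 q3-y->q4 q4-x->q2 q4-y->q4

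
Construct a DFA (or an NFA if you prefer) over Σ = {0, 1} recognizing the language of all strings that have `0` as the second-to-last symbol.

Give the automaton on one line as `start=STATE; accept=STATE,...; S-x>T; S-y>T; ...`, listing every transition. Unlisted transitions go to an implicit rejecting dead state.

A DFA must remember the last 2 symbols (since which symbol is second-to-last isn't known until the input ends). Use one state per possible window of the last ≤2 symbols; accept from those whose window starts with `0`.
With 7 states:
        0   1  
>  q0   q1  q2 
   q1   q3  q4 
   q2   q5  q6 
 * q3   q3  q4 
 * q4   q5  q6 
   q5   q3  q4 
   q6   q5  q6 
(> = start, * = accepting)

start=q0; accept=q3,q4; q0-0>q1; q0-1>q2; q1-0>q3; q1-1>q4; q2-0>q5; q2-1>q6; q3-0>q3; q3-1>q4; q4-0>q5; q4-1>q6; q5-0>q3; q5-1>q4; q6-0>q5; q6-1>q6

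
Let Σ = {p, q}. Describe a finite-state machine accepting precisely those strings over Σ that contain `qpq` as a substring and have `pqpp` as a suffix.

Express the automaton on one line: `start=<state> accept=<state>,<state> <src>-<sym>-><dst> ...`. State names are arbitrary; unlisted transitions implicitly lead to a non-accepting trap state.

start=s0 accept=s10 s0-p->s1 s0-q->s2 s1-p->s1 s1-q->s3 s2-p->s4 s2-q->s2 s3-p->s5 s3-q->s2 s4-p->s1 s4-q->s6 s5-p->s7 s5-q->s6 s6-p->s8 s6-q->s9 s7-p->s1 s7-q->s3 s8-p->s10 s8-q->s6 s9-p->s11 s9-q->s9 s10-p->s11 s10-q->s6 s11-p->s11 s11-q->s6

Build one automaton per condition and run them in lockstep. One (4 states) tracks whether and how much of `qpq` has been seen; the other (5 states) tracks how much of the suffix `pqpp` has currently been matched. Each combined state is a pair, one component from each; accept when both components accept.
12 states suffice.
          p    q  
>  s0     s1   s2 
   s1     s1   s3 
   s2     s4   s2 
   s3     s5   s2 
   s4     s1   s6 
   s5     s7   s6 
   s6     s8   s9 
   s7     s1   s3 
   s8    s10   s6 
   s9    s11   s9 
 * s10   s11   s6 
   s11   s11   s6 
(> = start, * = accepting)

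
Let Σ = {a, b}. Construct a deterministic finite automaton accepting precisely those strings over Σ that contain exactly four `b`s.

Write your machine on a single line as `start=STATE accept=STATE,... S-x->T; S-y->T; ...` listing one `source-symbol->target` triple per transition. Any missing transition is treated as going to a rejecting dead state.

Only the number of `b`s matters, and only up to 5. Make a chain q0 → q1 → q2 → q3 → q4 → q5 advanced by each `b` (with q5 absorbing); every other symbol self-loops. The accepting set is {q4}.
6 states suffice.
        a   b  
>  q0   q0  q1 
   q1   q1  q2 
   q2   q2  q3 
   q3   q3  q4 
 * q4   q4  q5 
   q5   q5  q5 
(> = start, * = accepting)

start=q0; accept=q4; q0-a->q0; q0-b->q1; q1-a->q1; q1-b->q2; q2-a->q2; q2-b->q3; q3-a->q3; q3-b->q4; q4-a->q4; q4-b->q5; q5-a->q5; q5-b->q5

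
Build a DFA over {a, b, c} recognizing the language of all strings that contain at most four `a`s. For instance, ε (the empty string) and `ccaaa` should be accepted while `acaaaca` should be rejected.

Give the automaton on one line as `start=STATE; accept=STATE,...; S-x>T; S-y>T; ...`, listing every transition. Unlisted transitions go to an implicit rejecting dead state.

start=q0; accept=q0,q1,q2,q3,q4; q0-a>q1; q0-b>q0; q0-c>q0; q1-a>q2; q1-b>q1; q1-c>q1; q2-a>q3; q2-b>q2; q2-c>q2; q3-a>q4; q3-b>q3; q3-c>q3; q4-a>q5; q4-b>q4; q4-c>q4; q5-a>q5; q5-b>q5; q5-c>q5

Count `a`s, saturating at 5: states q0 through q4 mean 0 through 4 `a`s seen; q5 means more than 4. Each `a` increments (capped at q5); other symbols loop. Accept from {q0, q1, q2, q3, q4}.
        a   b   c  
>* q0   q1  q0  q0 
 * q1   q2  q1  q1 
 * q2   q3  q2  q2 
 * q3   q4  q3  q3 
 * q4   q5  q4  q4 
   q5   q5  q5  q5 
(> = start, * = accepting)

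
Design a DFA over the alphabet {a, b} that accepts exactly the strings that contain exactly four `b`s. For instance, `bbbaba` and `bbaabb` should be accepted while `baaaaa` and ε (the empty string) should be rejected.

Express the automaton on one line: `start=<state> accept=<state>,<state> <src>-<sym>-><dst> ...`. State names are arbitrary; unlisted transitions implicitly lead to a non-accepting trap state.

Only the number of `b`s matters, and only up to 5. Make a chain s0 → s1 → s2 → s3 → s4 → s5 advanced by each `b` (with s5 absorbing); every other symbol self-loops. The accepting set is {s4}.
With 6 states:
        a   b  
>  s0   s0  s1 
   s1   s1  s2 
   s2   s2  s3 
   s3   s3  s4 
 * s4   s4  s5 
   s5   s5  s5 
(> = start, * = accepting)

start=s0 accept=s4 s0-a->s0 s0-b->s1 s1-a->s1 s1-b->s2 s2-a->s2 s2-b->s3 s3-a->s3 s3-b->s4 s4-a->s4 s4-b->s5 s5-a->s5 s5-b->s5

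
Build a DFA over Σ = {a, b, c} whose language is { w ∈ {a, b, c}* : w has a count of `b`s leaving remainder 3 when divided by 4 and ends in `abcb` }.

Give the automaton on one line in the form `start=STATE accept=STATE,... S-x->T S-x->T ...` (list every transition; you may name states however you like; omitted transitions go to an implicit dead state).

Run two small machines in parallel and take their product. One (4 states) tracks the count of `b`s modulo 4; the other (5 states) tracks how much of the suffix `abcb` has currently been matched. Each combined state is a pair, one component from each; accept when both components accept. Equivalent product states are then merged.
With 8 states:
        a   b   c  
>  s0   s0  s1  s0 
   s1   s2  s3  s1 
   s2   s2  s4  s1 
   s3   s3  s5  s3 
   s4   s3  s5  s6 
   s5   s5  s0  s5 
   s6   s3  s7  s3 
 * s7   s5  s0  s5 
(> = start, * = accepting)

start=s0 accept=s7 s0-a->s0 s0-b->s1 s0-c->s0 s1-a->s2 s1-b->s3 s1-c->s1 s2-a->s2 s2-b->s4 s2-c->s1 s3-a->s3 s3-b->s5 s3-c->s3 s4-a->s3 s4-b->s5 s4-c->s6 s5-a->s5 s5-b->s0 s5-c->s5 s6-a->s3 s6-b->s7 s6-c->s3 s7-a->s5 s7-b->s0 s7-c->s5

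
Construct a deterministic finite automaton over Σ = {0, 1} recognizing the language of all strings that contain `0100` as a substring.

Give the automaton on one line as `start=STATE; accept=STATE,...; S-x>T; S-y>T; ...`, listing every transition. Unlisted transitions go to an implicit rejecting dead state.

start=q0; accept=q4; q0-0>q1; q0-1>q0; q1-0>q1; q1-1>q2; q2-0>q3; q2-1>q0; q3-0>q4; q3-1>q2; q4-0>q4; q4-1>q4

States q0..q3 record the length of the longest prefix of `0100` that matches the current input suffix. Reaching q4 means `0100` has been seen, and we stay there forever. Accept from q4.
A 5-state machine:
        0   1  
>  q0   q1  q0 
   q1   q1  q2 
   q2   q3  q0 
   q3   q4  q2 
 * q4   q4  q4 
(> = start, * = accepting)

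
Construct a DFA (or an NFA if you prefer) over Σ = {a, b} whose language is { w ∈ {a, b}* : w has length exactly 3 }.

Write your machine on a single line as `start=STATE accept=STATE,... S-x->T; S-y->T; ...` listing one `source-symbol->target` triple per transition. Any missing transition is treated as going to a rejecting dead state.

start=q0; accept=q3; q0-a->q1; q0-b->q1; q1-a->q2; q1-b->q2; q2-a->q3; q2-b->q3; q3-a->q4; q3-b->q4; q4-a->q4; q4-b->q4

Count input length up to 4: every symbol moves from q0 toward q4, which means 'more than 3' and absorbs. Accept from {q3}.
5 states suffice.
        a   b  
>  q0   q1  q1 
   q1   q2  q2 
   q2   q3  q3 
 * q3   q4  q4 
   q4   q4  q4 
(> = start, * = accepting)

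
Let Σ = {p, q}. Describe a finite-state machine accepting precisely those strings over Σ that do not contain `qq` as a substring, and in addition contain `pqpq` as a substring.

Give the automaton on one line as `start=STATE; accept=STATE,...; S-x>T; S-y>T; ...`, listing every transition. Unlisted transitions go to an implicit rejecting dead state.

Handle the two conditions separately and then intersect. The first has 3 states tracking partial matches of the forbidden pattern `qq`; the second has 5 states tracking whether and how much of `pqpq` has been seen. A product state is a pair (one from each), accepting exactly when both do. Equivalent product states are then merged.
An 8-state machine:
       p  q 
>  A   B  C 
   B   B  D 
   C   B  E 
   D   F  E 
   E   E  E 
   F   B  G 
 * G   H  E 
 * H   H  G 
(> = start, * = accepting)

start=A; accept=G,H; A-p>B; A-q>C; B-p>B; B-q>D; C-p>B; C-q>E; D-p>F; D-q>E; E-p>E; E-q>E; F-p>B; F-q>G; G-p>H; G-q>E; H-p>H; H-q>G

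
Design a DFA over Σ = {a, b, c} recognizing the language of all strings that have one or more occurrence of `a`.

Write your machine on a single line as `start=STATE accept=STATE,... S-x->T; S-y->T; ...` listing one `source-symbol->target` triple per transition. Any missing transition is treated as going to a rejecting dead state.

start=q0; accept=q1,q2; q0-a->q1; q0-b->q0; q0-c->q0; q1-a->q2; q1-b->q1; q1-c->q1; q2-a->q2; q2-b->q2; q2-c->q2

Only the number of `a`s matters, and only up to 2. Make a chain q0 → q1 → q2 advanced by each `a` (with q2 absorbing); every other symbol self-loops. The accepting set is {q1, q2}.
        a   b   c  
>  q0   q1  q0  q0 
 * q1   q2  q1  q1 
 * q2   q2  q2  q2 
(> = start, * = accepting)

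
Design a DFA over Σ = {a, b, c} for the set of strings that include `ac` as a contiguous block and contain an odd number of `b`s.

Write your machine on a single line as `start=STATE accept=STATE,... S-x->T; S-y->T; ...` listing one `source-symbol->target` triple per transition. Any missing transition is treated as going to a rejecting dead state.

Build one automaton per condition and run them in lockstep. The first has 3 states tracking whether and how much of `ac` has been seen; the second has 2 states tracking the count of `b`s modulo 2. A product state is a pair (one from each), accepting exactly when both do.
With 6 states:
        a   b   c  
>  q0   q1  q2  q0 
   q1   q1  q2  q3 
   q2   q4  q0  q2 
   q3   q3  q5  q3 
   q4   q4  q0  q5 
 * q5   q5  q3  q5 
(> = start, * = accepting)

start=q0; accept=q5; q0-a->q1; q0-b->q2; q0-c->q0; q1-a->q1; q1-b->q2; q1-c->q3; q2-a->q4; q2-b->q0; q2-c->q2; q3-a->q3; q3-b->q5; q3-c->q3; q4-a->q4; q4-b->q0; q4-c->q5; q5-a->q5; q5-b->q3; q5-c->q5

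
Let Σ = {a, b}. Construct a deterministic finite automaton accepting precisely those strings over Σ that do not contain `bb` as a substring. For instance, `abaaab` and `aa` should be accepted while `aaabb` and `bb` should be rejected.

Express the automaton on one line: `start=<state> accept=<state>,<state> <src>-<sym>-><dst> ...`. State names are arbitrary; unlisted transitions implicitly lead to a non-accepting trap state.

Track partial matches of the forbidden pattern `bb`. State s2 is a dead state reached once `bb` has occurred; every other state accepts. s0 means no part of `bb` is currently matched.
3 states suffice.
        a   b  
>* s0   s0  s1 
 * s1   s0  s2 
   s2   s2  s2 
(> = start, * = accepting)

start=s0 accept=s0,s1 s0-a->s0 s0-b->s1 s1-a->s0 s1-b->s2 s2-a->s2 s2-b->s2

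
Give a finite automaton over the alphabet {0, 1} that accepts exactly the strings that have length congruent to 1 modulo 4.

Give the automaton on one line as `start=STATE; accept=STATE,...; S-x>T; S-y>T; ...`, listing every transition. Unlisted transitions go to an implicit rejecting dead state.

start=q0; accept=q1; q0-0>q1; q0-1>q1; q1-0>q2; q1-1>q2; q2-0>q3; q2-1>q3; q3-0>q0; q3-1>q0

Count input length modulo 4: every symbol advances one step around the cycle q0 → q1 → q2 → q3 → q0. Accept at q1.
With 4 states:
        0   1  
>  q0   q1  q1 
 * q1   q2  q2 
   q2   q3  q3 
   q3   q0  q0 
(> = start, * = accepting)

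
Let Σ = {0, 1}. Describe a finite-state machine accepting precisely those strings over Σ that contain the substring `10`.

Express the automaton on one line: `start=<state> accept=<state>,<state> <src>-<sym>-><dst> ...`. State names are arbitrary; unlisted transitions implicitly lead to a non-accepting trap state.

States s0..s1 record the length of the longest prefix of `10` that matches the current input suffix. Reaching s2 means `10` has been seen, and we stay there forever. Accept from s2.
With 3 states:
        0   1  
>  s0   s0  s1 
   s1   s2  s1 
 * s2   s2  s2 
(> = start, * = accepting)

start=s0 accept=s2 s0-0->s0 s0-1->s1 s1-0->s2 s1-1->s1 s2-0->s2 s2-1->s2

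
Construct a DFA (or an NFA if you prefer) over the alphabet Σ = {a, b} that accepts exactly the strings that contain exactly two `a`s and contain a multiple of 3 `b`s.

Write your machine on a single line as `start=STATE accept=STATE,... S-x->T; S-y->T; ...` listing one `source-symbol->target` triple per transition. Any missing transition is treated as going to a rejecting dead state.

Handle the two conditions separately and then intersect. One (4 states) tracks the count of `a`s, saturating at 3; the other (3 states) tracks the count of `b`s modulo 3. Each combined state is a pair, one component from each; accept when both components accept. Equivalent product states are then merged.
        a   b  
>  s0   s1  s2 
   s1   s3  s4 
   s2   s4  s5 
 * s3   s6  s7 
   s4   s7  s8 
   s5   s8  s0 
   s6   s6  s6 
   s7   s6  s9 
   s8   s9  s1 
   s9   s6  s3 
(> = start, * = accepting)

start=s0; accept=s3; s0-a->s1; s0-b->s2; s1-a->s3; s1-b->s4; s2-a->s4; s2-b->s5; s3-a->s6; s3-b->s7; s4-a->s7; s4-b->s8; s5-a->s8; s5-b->s0; s6-a->s6; s6-b->s6; s7-a->s6; s7-b->s9; s8-a->s9; s8-b->s1; s9-a->s6; s9-b->s3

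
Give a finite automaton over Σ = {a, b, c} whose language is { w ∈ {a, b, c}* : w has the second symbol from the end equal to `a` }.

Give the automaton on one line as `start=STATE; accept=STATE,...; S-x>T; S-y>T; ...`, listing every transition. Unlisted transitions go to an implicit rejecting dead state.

start=q0; accept=q4,q5,q6; q0-a>q1; q0-b>q2; q0-c>q3; q1-a>q4; q1-b>q5; q1-c>q6; q2-a>q7; q2-b>q8; q2-c>q9; q3-a>q10; q3-b>q11; q3-c>q12; q4-a>q4; q4-b>q5; q4-c>q6; q5-a>q7; q5-b>q8; q5-c>q9; q6-a>q10; q6-b>q11; q6-c>q12; q7-a>q4; q7-b>q5; q7-c>q6; q8-a>q7; q8-b>q8; q8-c>q9; q9-a>q10; q9-b>q11; q9-c>q12; q10-a>q4; q10-b>q5; q10-c>q6; q11-a>q7; q11-b>q8; q11-c>q9; q12-a>q10; q12-b>q11; q12-c>q12

Because acceptance depends on a position counted from the end, the machine has to buffer the most recent 2 symbols. Make each state the string of the last up-to-2 symbols read; on input `x` shift the window left and append `x`. Accept when the buffered window has length 2 and begins with `a`.
          a    b    c  
>  q0     q1   q2   q3 
   q1     q4   q5   q6 
   q2     q7   q8   q9 
   q3    q10  q11  q12 
 * q4     q4   q5   q6 
 * q5     q7   q8   q9 
 * q6    q10  q11  q12 
   q7     q4   q5   q6 
   q8     q7   q8   q9 
   q9    q10  q11  q12 
   q10    q4   q5   q6 
   q11    q7   q8   q9 
   q12   q10  q11  q12 
(> = start, * = accepting)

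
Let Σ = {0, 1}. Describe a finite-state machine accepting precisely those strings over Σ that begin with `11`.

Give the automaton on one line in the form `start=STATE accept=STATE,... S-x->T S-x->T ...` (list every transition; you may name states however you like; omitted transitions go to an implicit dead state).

start=S0 accept=S2 S0-0->S3 S0-1->S1 S1-0->S3 S1-1->S2 S2-0->S2 S2-1->S2 S3-0->S3 S3-1->S3

Walk along `11` while the input agrees: from S0 take `1` to S1, and so on. Any deviation drops to the rejecting sink S3. Once S2 is reached the prefix is confirmed and every continuation is accepted.
A 4-state machine:
        0   1  
>  S0   S3  S1 
   S1   S3  S2 
 * S2   S2  S2 
   S3   S3  S3 
(> = start, * = accepting)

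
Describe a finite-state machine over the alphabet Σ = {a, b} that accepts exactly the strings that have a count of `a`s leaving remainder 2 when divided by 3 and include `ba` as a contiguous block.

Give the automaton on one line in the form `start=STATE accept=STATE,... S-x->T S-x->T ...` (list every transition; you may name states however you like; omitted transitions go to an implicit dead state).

Run two small machines in parallel and take their product. The first has 3 states tracking the count of `a`s modulo 3; the second has 3 states tracking whether and how much of `ba` has been seen. A product state is a pair (one from each), accepting exactly when both do. After merging equivalent states the machine shrinks.
With 7 states:
        a   b  
>  S0   S1  S2 
   S1   S3  S4 
   S2   S4  S2 
   S3   S0  S5 
   S4   S6  S4 
   S5   S2  S5 
 * S6   S2  S6 
(> = start, * = accepting)

start=S0 accept=S6 S0-a->S1 S0-b->S2 S1-a->S3 S1-b->S4 S2-a->S4 S2-b->S2 S3-a->S0 S3-b->S5 S4-a->S6 S4-b->S4 S5-a->S2 S5-b->S5 S6-a->S2 S6-b->S6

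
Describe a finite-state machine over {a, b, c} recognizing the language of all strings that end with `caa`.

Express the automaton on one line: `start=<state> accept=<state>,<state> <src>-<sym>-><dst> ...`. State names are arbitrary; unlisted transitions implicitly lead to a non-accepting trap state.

start=q0 accept=q3 q0-a->q0 q0-b->q0 q0-c->q1 q1-a->q2 q1-b->q0 q1-c->q1 q2-a->q3 q2-b->q0 q2-c->q1 q3-a->q0 q3-b->q0 q3-c->q1

Let each state record the length of the longest suffix of the input read so far that is also a prefix of `caa`. q1 means the last symbol is `c`; q2 means the last 2 symbols are `ca`; q3 means the last 3 symbols are `caa`. Accept only at q3, where the string currently ends in `caa`.
With 4 states:
        a   b   c  
>  q0   q0  q0  q1 
   q1   q2  q0  q1 
   q2   q3  q0  q1 
 * q3   q0  q0  q1 
(> = start, * = accepting)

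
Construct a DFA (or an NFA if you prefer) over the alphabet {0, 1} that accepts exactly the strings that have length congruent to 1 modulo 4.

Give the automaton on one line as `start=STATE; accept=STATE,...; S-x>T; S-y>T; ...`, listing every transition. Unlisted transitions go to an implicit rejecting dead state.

Count input length modulo 4: every symbol advances one step around the cycle q0 → q1 → q2 → q3 → q0. Accept at q1.
        0   1  
>  q0   q1  q1 
 * q1   q2  q2 
   q2   q3  q3 
   q3   q0  q0 
(> = start, * = accepting)

start=q0; accept=q1; q0-0>q1; q0-1>q1; q1-0>q2; q1-1>q2; q2-0>q3; q2-1>q3; q3-0>q0; q3-1>q0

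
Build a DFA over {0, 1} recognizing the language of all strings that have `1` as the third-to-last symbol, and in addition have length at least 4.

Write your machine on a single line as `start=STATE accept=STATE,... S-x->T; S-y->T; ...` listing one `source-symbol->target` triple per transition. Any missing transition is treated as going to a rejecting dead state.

start=q0; accept=q5,q6,q7,q8; q0-0->q1; q0-1->q1; q1-0->q1; q1-1->q2; q2-0->q3; q2-1->q4; q3-0->q5; q3-1->q6; q4-0->q7; q4-1->q8; q5-0->q1; q5-1->q2; q6-0->q3; q6-1->q4; q7-0->q5; q7-1->q6; q8-0->q7; q8-1->q8

Build one automaton per condition and run them in lockstep. One (15 states) tracks the last 3 symbols read; the other (6 states) tracks the input length, saturating at 5. Each combined state is a pair, one component from each; accept when both components accept. After merging equivalent states the machine shrinks.
        0   1  
>  q0   q1  q1 
   q1   q1  q2 
   q2   q3  q4 
   q3   q5  q6 
   q4   q7  q8 
 * q5   q1  q2 
 * q6   q3  q4 
 * q7   q5  q6 
 * q8   q7  q8 
(> = start, * = accepting)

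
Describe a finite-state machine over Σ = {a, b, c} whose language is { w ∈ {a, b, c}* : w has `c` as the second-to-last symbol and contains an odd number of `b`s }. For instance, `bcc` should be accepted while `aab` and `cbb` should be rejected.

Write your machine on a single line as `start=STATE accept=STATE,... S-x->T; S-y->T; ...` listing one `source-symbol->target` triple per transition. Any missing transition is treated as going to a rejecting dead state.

Handle the two conditions separately and then intersect. One (13 states) tracks the last 2 symbols read; the other (2 states) tracks the count of `b`s modulo 2. Each combined state is a pair, one component from each; accept when both components accept.
22 states suffice.
          a    b    c  
>  s0     s1   s2   s3 
   s1     s4   s5   s6 
   s2     s7   s8   s9 
   s3    s10  s11  s12 
   s4     s4   s5   s6 
   s5     s7   s8   s9 
   s6    s10  s11  s12 
   s7    s13  s14  s15 
   s8    s16  s17  s18 
   s9    s19  s20  s21 
   s10    s4   s5   s6 
 * s11    s7   s8   s9 
   s12   s10  s11  s12 
   s13   s13  s14  s15 
   s14   s16  s17  s18 
   s15   s19  s20  s21 
   s16    s4   s5   s6 
   s17    s7   s8   s9 
   s18   s10  s11  s12 
 * s19   s13  s14  s15 
   s20   s16  s17  s18 
 * s21   s19  s20  s21 
(> = start, * = accepting)

start=s0; accept=s11,s19,s21; s0-a->s1; s0-b->s2; s0-c->s3; s1-a->s4; s1-b->s5; s1-c->s6; s2-a->s7; s2-b->s8; s2-c->s9; s3-a->s10; s3-b->s11; s3-c->s12; s4-a->s4; s4-b->s5; s4-c->s6; s5-a->s7; s5-b->s8; s5-c->s9; s6-a->s10; s6-b->s11; s6-c->s12; s7-a->s13; s7-b->s14; s7-c->s15; s8-a->s16; s8-b->s17; s8-c->s18; s9-a->s19; s9-b->s20; s9-c->s21; s10-a->s4; s10-b->s5; s10-c->s6; s11-a->s7; s11-b->s8; s11-c->s9; s12-a->s10; s12-b->s11; s12-c->s12; s13-a->s13; s13-b->s14; s13-c->s15; s14-a->s16; s14-b->s17; s14-c->s18; s15-a->s19; s15-b->s20; s15-c->s21; s16-a->s4; s16-b->s5; s16-c->s6; s17-a->s7; s17-b->s8; s17-c->s9; s18-a->s10; s18-b->s11; s18-c->s12; s19-a->s13; s19-b->s14; s19-c->s15; s20-a->s16; s20-b->s17; s20-c->s18; s21-a->s19; s21-b->s20; s21-c->s21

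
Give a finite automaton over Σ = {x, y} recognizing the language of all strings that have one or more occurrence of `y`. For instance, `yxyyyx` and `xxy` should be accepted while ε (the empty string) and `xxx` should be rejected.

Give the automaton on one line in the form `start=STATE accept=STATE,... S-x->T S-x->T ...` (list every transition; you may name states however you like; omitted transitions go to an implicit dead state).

start=q0 accept=q1,q2 q0-x->q0 q0-y->q1 q1-x->q1 q1-y->q2 q2-x->q2 q2-y->q2

Only the number of `y`s matters, and only up to 2. Make a chain q0 → q1 → q2 advanced by each `y` (with q2 absorbing); every other symbol self-loops. The accepting set is {q1, q2}.
        x   y  
>  q0   q0  q1 
 * q1   q1  q2 
 * q2   q2  q2 
(> = start, * = accepting)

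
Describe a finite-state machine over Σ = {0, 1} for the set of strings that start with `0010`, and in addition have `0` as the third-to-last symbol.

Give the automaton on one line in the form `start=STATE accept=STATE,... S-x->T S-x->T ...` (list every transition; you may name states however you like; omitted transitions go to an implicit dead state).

Build one automaton per condition and run them in lockstep. One (6 states) tracks whether the input so far still matches the prefix `0010`; the other (15 states) tracks the last 3 symbols read. Each combined state is a pair, one component from each; accept when both components accept.
With 24 states:
          0    1  
>  S0     S1   S2 
   S1     S3   S4 
   S2     S5   S6 
   S3     S7   S8 
   S4     S9  S10 
   S5    S11  S12 
   S6    S13  S14 
   S7     S7  S15 
   S8    S16  S10 
   S9    S11  S12 
   S10   S13  S14 
   S11    S7  S15 
   S12    S9  S10 
   S13   S11  S12 
   S14   S13  S14 
   S15    S9  S10 
 * S16   S17  S18 
   S17   S19  S20 
   S18   S16  S21 
 * S19   S19  S20 
 * S20   S16  S21 
 * S21   S22  S23 
   S22   S17  S18 
   S23   S22  S23 
(> = start, * = accepting)

start=S0 accept=S16,S19,S20,S21 S0-0->S1 S0-1->S2 S1-0->S3 S1-1->S4 S2-0->S5 S2-1->S6 S3-0->S7 S3-1->S8 S4-0->S9 S4-1->S10 S5-0->S11 S5-1->S12 S6-0->S13 S6-1->S14 S7-0->S7 S7-1->S15 S8-0->S16 S8-1->S10 S9-0->S11 S9-1->S12 S10-0->S13 S10-1->S14 S11-0->S7 S11-1->S15 S12-0->S9 S12-1->S10 S13-0->S11 S13-1->S12 S14-0->S13 S14-1->S14 S15-0->S9 S15-1->S10 S16-0->S17 S16-1->S18 S17-0->S19 S17-1->S20 S18-0->S16 S18-1->S21 S19-0->S19 S19-1->S20 S20-0->S16 S20-1->S21 S21-0->S22 S21-1->S23 S22-0->S17 S22-1->S18 S23-0->S22 S23-1->S23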